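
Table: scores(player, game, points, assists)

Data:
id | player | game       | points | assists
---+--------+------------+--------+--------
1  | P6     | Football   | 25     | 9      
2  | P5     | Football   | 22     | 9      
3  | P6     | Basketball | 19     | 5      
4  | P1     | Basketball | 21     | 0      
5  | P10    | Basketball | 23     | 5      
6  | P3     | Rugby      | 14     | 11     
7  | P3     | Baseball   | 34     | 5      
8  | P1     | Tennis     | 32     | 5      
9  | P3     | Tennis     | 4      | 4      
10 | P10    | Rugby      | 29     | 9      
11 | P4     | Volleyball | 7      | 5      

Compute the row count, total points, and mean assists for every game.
SELECT game,
       COUNT(*) as cnt,
       SUM(points) as total_points,
       AVG(assists) as avg_assists
FROM scores
GROUP BY game

Result:
  Baseball: 1 records, 34 total points, 5.00 avg assists
  Basketball: 3 records, 63 total points, 3.33 avg assists
  Football: 2 records, 47 total points, 9.00 avg assists
  Rugby: 2 records, 43 total points, 10.00 avg assists
  Tennis: 2 records, 36 total points, 4.50 avg assists
  Volleyball: 1 records, 7 total points, 5.00 avg assists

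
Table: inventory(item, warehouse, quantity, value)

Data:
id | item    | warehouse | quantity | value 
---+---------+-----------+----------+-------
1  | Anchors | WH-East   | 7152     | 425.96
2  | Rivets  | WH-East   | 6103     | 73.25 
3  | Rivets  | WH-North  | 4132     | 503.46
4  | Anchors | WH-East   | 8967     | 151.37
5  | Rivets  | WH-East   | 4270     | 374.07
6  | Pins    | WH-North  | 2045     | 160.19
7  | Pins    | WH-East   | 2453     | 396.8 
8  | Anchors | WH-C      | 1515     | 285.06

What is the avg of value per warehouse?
SELECT warehouse, AVG(value) as result
FROM inventory
GROUP BY warehouse

Result:
  WH-C: 285.06
  WH-East: 284.29
  WH-North: 331.83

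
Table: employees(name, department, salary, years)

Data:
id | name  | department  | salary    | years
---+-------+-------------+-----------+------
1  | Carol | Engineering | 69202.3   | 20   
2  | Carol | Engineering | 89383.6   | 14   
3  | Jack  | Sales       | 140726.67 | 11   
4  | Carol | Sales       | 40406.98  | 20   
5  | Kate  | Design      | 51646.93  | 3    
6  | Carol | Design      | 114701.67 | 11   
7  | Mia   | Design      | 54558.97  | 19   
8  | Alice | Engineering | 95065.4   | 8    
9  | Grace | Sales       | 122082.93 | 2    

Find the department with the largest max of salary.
SELECT department, MAX(salary) as val
FROM employees
GROUP BY department
ORDER BY val DESC
LIMIT 1

Result: Sales with max(salary) = 140726.67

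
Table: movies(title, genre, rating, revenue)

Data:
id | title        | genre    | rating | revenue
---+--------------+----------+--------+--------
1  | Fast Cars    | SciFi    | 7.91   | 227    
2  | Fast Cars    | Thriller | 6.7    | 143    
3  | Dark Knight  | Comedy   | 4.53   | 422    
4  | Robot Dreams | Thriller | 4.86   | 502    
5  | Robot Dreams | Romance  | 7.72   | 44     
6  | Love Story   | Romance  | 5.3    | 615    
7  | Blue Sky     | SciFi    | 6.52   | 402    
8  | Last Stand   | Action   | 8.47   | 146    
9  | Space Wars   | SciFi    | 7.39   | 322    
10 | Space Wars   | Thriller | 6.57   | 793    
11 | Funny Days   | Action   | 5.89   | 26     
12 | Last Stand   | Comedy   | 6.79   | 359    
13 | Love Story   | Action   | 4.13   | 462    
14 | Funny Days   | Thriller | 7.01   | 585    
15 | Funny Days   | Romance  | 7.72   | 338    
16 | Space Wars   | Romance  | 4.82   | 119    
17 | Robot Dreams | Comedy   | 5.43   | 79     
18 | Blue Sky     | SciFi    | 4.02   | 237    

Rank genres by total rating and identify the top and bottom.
SELECT genre, SUM(rating)
FROM movies
GROUP BY genre
ORDER BY SUM(rating)

All groups:
  Comedy: 16.75
  Action: 18.49
  Thriller: 25.14
  Romance: 25.56
  SciFi: 25.84

Highest: SciFi (25.84)
Lowest: Comedy (16.75)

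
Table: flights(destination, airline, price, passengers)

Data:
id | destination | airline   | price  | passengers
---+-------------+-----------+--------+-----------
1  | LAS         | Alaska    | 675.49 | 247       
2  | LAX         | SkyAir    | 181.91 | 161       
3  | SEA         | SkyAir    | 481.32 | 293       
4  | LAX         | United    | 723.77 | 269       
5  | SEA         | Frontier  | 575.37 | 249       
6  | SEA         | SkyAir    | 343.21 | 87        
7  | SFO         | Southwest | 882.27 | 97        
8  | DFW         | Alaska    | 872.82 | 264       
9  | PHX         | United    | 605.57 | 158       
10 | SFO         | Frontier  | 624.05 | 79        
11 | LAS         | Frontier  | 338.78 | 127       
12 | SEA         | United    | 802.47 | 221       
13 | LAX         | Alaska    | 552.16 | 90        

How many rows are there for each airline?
SELECT airline, COUNT(*) as count
FROM flights
GROUP BY airline

Result:
  Alaska: 3
  Frontier: 3
  SkyAir: 3
  Southwest: 1
  United: 3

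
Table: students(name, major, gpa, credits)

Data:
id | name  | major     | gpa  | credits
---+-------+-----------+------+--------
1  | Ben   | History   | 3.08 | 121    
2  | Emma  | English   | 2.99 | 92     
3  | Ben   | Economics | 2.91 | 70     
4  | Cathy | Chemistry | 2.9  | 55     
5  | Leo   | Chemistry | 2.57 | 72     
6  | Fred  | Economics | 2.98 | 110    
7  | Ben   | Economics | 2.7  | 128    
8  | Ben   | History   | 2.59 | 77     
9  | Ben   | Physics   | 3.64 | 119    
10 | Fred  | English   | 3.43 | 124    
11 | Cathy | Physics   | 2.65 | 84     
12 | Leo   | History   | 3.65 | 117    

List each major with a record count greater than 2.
SELECT major, COUNT(*) as cnt
FROM students
GROUP BY major
HAVING COUNT(*) > 2

Result:
  Economics: 3
  History: 3

Note: HAVING filters groups after aggregation, WHERE filters rows before.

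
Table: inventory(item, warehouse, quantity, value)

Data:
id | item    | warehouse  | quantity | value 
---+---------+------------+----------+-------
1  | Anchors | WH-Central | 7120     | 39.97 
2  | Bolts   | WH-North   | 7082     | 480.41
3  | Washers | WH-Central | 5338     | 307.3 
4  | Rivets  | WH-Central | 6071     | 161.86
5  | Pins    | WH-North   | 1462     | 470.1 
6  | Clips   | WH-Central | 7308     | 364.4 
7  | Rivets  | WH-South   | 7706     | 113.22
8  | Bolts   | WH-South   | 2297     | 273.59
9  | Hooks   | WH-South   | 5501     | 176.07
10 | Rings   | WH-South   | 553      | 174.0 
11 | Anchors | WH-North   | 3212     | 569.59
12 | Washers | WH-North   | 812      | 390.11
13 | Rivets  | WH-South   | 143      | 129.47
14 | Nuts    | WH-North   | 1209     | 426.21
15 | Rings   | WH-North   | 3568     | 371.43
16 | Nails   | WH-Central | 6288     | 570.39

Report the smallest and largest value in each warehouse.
SELECT warehouse, MIN(value), MAX(value)
FROM inventory
GROUP BY warehouse

Result:
  WH-Central: min=39.97, max=570.39
  WH-North: min=371.43, max=569.59
  WH-South: min=113.22, max=273.59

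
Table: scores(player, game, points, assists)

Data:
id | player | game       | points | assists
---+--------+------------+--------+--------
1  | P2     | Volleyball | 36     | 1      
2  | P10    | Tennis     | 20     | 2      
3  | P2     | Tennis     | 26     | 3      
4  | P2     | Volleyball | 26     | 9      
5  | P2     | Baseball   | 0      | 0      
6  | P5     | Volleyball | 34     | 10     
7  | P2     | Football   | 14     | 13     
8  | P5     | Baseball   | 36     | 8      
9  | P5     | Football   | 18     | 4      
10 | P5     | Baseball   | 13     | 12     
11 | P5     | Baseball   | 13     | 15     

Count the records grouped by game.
SELECT game, COUNT(*) as count
FROM scores
GROUP BY game

Result:
  Baseball: 4
  Football: 2
  Tennis: 2
  Volleyball: 3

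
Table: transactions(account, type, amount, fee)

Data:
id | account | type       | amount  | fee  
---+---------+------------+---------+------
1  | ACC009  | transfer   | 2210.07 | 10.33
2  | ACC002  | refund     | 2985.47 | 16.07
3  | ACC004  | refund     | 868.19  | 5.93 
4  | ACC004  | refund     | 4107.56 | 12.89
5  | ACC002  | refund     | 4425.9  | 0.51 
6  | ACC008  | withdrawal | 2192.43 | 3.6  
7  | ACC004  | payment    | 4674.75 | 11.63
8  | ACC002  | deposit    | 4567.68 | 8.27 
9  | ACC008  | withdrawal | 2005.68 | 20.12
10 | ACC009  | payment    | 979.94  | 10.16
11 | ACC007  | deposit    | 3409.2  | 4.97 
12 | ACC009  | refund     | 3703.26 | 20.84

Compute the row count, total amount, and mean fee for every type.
SELECT type,
       COUNT(*) as cnt,
       SUM(amount) as total_amount,
       AVG(fee) as avg_fee
FROM transactions
GROUP BY type

Result:
  deposit: 2 records, 7976.88 total amount, 6.62 avg fee
  payment: 2 records, 5654.69 total amount, 10.90 avg fee
  refund: 5 records, 16090.38 total amount, 11.25 avg fee
  transfer: 1 records, 2210.07 total amount, 10.33 avg fee
  withdrawal: 2 records, 4198.11 total amount, 11.86 avg fee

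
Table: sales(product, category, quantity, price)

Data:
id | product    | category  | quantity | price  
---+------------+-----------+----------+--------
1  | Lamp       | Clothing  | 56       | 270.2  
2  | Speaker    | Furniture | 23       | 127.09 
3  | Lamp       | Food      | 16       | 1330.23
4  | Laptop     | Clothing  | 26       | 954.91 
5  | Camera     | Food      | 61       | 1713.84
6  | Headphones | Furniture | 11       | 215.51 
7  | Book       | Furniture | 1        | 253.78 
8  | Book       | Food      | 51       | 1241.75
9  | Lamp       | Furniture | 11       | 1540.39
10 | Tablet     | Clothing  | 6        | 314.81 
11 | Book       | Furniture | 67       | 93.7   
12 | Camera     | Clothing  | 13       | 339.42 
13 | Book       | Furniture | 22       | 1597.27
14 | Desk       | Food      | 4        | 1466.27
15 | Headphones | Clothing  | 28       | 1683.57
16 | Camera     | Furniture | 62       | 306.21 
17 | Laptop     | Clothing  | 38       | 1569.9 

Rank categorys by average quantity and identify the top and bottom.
SELECT category, AVG(quantity)
FROM sales
GROUP BY category
ORDER BY AVG(quantity)

All groups:
  Clothing: 27.83
  Furniture: 28.14
  Food: 33.00

Highest: Food (33.00)
Lowest: Clothing (27.83)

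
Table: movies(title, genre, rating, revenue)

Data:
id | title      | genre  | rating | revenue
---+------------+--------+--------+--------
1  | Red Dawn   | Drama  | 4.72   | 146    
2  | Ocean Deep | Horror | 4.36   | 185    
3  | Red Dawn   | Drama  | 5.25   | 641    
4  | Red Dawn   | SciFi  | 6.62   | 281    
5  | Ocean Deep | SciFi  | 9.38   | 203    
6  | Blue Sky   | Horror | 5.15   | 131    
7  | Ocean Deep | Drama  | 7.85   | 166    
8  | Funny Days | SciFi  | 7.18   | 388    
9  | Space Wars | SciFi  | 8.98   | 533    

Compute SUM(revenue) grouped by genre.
SELECT genre, SUM(revenue) as result
FROM movies
GROUP BY genre

Result:
  Drama: 953
  Horror: 316
  SciFi: 1405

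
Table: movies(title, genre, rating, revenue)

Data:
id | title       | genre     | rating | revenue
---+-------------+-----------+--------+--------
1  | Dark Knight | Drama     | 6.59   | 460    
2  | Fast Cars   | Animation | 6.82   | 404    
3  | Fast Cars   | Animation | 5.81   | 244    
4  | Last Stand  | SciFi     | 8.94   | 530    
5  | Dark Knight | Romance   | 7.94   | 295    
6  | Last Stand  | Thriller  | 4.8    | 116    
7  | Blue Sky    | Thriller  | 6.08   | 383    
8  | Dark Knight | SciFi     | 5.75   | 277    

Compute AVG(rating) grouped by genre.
SELECT genre, AVG(rating) as result
FROM movies
GROUP BY genre

Result:
  Animation: 6.32
  Drama: 6.59
  Romance: 7.94
  SciFi: 7.35
  Thriller: 5.44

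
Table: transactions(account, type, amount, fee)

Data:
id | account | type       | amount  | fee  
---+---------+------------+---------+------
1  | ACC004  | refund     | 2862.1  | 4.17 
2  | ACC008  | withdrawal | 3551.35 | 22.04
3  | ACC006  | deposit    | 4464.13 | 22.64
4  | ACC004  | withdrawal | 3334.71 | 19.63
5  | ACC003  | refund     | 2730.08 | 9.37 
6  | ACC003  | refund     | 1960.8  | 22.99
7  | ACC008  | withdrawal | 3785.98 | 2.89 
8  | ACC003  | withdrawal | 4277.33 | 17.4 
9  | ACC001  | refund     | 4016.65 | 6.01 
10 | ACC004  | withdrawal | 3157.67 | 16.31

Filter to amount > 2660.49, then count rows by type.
SELECT type, COUNT(*)
FROM transactions
WHERE amount > 2660.49
GROUP BY type

Note: WHERE filters rows before grouping.

Result:
  deposit: 1
  refund: 3
  withdrawal: 5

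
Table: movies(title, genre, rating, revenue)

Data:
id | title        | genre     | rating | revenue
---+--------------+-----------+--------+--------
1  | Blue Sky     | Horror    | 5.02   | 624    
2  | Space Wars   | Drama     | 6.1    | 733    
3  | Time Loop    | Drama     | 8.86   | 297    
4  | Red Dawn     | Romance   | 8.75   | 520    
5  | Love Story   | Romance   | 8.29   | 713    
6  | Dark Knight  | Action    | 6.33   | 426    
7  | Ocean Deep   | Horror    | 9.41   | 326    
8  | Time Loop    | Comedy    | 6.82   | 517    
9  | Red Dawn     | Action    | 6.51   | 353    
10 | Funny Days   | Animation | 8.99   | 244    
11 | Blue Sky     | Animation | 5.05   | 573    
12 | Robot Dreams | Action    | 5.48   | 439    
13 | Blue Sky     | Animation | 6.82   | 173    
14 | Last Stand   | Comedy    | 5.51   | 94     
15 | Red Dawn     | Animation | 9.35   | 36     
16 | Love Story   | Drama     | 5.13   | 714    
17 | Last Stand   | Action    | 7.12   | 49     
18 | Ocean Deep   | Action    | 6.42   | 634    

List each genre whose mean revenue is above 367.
SELECT genre, AVG(revenue)
FROM movies
GROUP BY genre
HAVING AVG(revenue) > 367

Result:
  Action: avg=380.20
  Drama: avg=581.33
  Horror: avg=475.00
  Romance: avg=616.50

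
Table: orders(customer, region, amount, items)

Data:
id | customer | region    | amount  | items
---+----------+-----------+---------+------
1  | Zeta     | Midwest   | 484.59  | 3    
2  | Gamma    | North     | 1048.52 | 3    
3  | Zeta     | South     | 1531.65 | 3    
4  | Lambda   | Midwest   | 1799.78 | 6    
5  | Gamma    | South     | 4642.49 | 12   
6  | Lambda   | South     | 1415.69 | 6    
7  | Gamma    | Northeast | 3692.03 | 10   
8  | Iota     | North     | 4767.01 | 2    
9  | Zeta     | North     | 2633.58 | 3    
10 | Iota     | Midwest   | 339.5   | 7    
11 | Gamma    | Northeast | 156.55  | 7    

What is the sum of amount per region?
SELECT region, SUM(amount) as result
FROM orders
GROUP BY region

Result:
  Midwest: 2623.87
  North: 8449.11
  Northeast: 3848.58
  South: 7589.83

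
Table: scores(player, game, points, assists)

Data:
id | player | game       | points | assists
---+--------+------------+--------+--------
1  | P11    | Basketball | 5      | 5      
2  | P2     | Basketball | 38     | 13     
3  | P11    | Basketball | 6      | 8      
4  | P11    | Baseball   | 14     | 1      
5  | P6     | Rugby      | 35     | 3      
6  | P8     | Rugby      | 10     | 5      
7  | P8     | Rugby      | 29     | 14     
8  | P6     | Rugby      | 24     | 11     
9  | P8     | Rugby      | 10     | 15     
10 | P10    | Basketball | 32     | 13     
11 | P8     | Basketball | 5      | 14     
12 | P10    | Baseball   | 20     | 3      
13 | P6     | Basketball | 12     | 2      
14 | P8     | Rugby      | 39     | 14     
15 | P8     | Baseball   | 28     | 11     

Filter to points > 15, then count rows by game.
SELECT game, COUNT(*)
FROM scores
WHERE points > 15
GROUP BY game

Note: WHERE filters rows before grouping.

Result:
  Baseball: 2
  Basketball: 2
  Rugby: 4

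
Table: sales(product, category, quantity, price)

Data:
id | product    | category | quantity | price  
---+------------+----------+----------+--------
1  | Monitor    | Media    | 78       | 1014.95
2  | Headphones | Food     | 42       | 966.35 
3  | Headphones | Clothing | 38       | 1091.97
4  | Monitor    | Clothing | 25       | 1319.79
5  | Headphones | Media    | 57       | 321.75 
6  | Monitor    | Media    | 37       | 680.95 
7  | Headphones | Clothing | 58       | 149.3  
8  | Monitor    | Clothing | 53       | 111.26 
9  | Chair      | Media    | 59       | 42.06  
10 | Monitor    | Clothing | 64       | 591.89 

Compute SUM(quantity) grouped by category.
SELECT category, SUM(quantity) as result
FROM sales
GROUP BY category

Result:
  Clothing: 238
  Food: 42
  Media: 231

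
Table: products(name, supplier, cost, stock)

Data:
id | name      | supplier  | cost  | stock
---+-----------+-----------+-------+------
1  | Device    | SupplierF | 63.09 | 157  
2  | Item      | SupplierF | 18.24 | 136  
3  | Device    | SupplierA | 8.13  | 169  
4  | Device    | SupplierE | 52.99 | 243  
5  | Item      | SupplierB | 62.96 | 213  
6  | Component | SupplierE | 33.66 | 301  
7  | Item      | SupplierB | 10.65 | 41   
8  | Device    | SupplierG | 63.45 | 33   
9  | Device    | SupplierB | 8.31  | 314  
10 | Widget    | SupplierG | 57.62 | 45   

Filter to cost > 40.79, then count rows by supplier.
SELECT supplier, COUNT(*)
FROM products
WHERE cost > 40.79
GROUP BY supplier

Note: WHERE filters rows before grouping.

Result:
  SupplierB: 1
  SupplierE: 1
  SupplierF: 1
  SupplierG: 2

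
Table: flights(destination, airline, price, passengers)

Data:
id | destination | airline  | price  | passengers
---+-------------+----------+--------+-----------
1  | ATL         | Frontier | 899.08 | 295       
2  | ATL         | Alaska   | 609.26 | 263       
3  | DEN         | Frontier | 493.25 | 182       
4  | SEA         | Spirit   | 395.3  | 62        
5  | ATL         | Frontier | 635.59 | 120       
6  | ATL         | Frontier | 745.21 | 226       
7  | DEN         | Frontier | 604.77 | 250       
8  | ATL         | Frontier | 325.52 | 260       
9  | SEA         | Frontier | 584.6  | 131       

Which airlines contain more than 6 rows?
SELECT airline, COUNT(*) as cnt
FROM flights
GROUP BY airline
HAVING COUNT(*) > 6

Result:
  Frontier: 7

Note: HAVING filters groups after aggregation, WHERE filters rows before.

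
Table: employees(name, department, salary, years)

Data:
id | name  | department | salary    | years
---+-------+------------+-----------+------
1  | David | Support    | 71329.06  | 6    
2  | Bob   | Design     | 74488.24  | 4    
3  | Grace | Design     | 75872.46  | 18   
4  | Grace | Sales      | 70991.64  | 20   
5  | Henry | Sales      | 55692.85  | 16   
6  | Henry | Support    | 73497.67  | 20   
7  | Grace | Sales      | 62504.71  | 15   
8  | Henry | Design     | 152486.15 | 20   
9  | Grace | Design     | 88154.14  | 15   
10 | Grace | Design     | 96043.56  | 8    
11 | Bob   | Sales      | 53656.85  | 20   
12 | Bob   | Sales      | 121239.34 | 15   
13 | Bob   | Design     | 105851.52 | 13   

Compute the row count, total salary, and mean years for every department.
SELECT department,
       COUNT(*) as cnt,
       SUM(salary) as total_salary,
       AVG(years) as avg_years
FROM employees
GROUP BY department

Result:
  Design: 6 records, 592896.07 total salary, 13.00 avg years
  Sales: 5 records, 364085.39 total salary, 17.20 avg years
  Support: 2 records, 144826.73 total salary, 13.00 avg years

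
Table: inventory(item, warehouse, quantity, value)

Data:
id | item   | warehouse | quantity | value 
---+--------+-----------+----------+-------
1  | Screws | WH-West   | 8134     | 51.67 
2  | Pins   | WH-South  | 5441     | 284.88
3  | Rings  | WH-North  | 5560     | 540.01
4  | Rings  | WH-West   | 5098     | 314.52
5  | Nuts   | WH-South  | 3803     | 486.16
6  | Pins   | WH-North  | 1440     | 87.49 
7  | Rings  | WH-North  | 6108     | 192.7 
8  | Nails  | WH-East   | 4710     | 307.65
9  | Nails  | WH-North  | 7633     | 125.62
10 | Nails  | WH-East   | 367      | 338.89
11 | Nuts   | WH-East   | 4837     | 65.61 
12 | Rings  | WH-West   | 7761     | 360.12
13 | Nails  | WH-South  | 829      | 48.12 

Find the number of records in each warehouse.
SELECT warehouse, COUNT(*) as count
FROM inventory
GROUP BY warehouse

Result:
  WH-East: 3
  WH-North: 4
  WH-South: 3
  WH-West: 3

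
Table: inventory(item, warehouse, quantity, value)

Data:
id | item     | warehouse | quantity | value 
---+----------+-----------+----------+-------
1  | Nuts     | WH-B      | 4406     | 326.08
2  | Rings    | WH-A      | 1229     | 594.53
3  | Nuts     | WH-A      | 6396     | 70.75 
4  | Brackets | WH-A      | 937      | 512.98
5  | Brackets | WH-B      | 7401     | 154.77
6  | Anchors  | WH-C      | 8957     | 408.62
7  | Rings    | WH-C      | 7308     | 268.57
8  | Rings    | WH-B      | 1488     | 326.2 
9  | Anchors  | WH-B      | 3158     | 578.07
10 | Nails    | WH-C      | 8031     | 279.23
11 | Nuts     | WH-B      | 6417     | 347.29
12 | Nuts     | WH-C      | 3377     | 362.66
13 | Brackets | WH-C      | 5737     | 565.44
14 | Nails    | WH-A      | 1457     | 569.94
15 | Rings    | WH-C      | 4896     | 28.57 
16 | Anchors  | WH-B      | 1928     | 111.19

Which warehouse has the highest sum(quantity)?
SELECT warehouse, SUM(quantity) as val
FROM inventory
GROUP BY warehouse
ORDER BY val DESC
LIMIT 1

Result: WH-C with sum(quantity) = 38306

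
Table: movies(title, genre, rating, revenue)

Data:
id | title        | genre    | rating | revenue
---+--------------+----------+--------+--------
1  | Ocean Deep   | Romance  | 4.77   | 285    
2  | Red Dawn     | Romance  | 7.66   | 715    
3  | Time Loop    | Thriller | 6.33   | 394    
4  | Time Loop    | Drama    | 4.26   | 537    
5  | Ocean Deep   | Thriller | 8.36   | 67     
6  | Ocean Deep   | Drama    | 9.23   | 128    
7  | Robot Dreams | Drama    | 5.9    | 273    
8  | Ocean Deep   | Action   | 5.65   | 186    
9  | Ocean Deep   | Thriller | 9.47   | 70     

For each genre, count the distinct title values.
SELECT genre, COUNT(DISTINCT title)
FROM movies
GROUP BY genre

Result:
  Action: 1 distinct
  Drama: 3 distinct
  Romance: 2 distinct
  Thriller: 2 distinct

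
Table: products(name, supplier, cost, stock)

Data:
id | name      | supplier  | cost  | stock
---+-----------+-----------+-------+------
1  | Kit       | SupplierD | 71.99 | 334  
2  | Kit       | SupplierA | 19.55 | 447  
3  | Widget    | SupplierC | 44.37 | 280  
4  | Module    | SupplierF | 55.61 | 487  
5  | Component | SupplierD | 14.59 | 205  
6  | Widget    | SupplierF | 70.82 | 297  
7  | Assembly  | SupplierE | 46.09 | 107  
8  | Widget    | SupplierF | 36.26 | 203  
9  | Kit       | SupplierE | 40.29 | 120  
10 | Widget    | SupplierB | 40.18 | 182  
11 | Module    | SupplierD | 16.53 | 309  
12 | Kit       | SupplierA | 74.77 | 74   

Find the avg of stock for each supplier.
SELECT supplier, AVG(stock) as result
FROM products
GROUP BY supplier

Result:
  SupplierA: 260.50
  SupplierB: 182.00
  SupplierC: 280.00
  SupplierD: 282.67
  SupplierE: 113.50
  SupplierF: 329.00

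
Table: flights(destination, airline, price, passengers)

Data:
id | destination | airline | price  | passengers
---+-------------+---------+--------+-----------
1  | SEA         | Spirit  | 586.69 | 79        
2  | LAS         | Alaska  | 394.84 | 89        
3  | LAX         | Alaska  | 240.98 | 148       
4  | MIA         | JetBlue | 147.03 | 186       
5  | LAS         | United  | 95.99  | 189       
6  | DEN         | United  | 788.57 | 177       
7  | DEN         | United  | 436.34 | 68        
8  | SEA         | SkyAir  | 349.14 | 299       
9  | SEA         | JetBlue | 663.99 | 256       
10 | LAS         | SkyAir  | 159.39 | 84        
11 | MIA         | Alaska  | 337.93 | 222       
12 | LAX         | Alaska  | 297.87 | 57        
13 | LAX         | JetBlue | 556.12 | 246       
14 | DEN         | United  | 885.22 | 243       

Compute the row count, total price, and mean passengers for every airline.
SELECT airline,
       COUNT(*) as cnt,
       SUM(price) as total_price,
       AVG(passengers) as avg_passengers
FROM flights
GROUP BY airline

Result:
  Alaska: 4 records, 1271.62 total price, 129.00 avg passengers
  JetBlue: 3 records, 1367.14 total price, 229.33 avg passengers
  SkyAir: 2 records, 508.53 total price, 191.50 avg passengers
  Spirit: 1 records, 586.69 total price, 79.00 avg passengers
  United: 4 records, 2206.12 total price, 169.25 avg passengers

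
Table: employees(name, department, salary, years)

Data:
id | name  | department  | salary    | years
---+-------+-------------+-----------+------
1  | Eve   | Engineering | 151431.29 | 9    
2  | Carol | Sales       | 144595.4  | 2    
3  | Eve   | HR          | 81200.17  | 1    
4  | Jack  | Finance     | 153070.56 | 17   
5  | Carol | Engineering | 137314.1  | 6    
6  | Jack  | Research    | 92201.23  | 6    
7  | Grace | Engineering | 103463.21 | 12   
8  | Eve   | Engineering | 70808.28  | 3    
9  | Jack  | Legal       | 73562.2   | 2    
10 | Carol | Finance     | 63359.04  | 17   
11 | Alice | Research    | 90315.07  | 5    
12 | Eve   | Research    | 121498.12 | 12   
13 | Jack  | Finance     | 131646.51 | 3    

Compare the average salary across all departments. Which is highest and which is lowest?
SELECT department, AVG(salary)
FROM employees
GROUP BY department
ORDER BY AVG(salary)

All groups:
  Legal: 73562.20
  HR: 81200.17
  Research: 101338.14
  Engineering: 115754.22
  Finance: 116025.37
  Sales: 144595.40

Highest: Sales (144595.40)
Lowest: Legal (73562.20)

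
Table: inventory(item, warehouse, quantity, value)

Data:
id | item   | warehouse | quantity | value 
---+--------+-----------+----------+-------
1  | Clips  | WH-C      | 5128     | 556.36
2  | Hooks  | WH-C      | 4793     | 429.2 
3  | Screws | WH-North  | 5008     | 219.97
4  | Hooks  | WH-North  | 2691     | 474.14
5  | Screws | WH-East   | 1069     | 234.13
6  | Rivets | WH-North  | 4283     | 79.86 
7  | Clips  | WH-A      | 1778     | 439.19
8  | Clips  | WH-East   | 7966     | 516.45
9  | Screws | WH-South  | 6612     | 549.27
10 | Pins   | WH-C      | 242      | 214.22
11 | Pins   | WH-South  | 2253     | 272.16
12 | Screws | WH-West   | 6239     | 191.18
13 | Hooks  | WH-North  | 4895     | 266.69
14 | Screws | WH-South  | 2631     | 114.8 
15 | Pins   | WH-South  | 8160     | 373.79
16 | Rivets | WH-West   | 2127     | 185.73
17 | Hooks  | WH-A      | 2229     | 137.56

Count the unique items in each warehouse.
SELECT warehouse, COUNT(DISTINCT item)
FROM inventory
GROUP BY warehouse

Result:
  WH-A: 2 distinct
  WH-C: 3 distinct
  WH-East: 2 distinct
  WH-North: 3 distinct
  WH-South: 2 distinct
  WH-West: 2 distinct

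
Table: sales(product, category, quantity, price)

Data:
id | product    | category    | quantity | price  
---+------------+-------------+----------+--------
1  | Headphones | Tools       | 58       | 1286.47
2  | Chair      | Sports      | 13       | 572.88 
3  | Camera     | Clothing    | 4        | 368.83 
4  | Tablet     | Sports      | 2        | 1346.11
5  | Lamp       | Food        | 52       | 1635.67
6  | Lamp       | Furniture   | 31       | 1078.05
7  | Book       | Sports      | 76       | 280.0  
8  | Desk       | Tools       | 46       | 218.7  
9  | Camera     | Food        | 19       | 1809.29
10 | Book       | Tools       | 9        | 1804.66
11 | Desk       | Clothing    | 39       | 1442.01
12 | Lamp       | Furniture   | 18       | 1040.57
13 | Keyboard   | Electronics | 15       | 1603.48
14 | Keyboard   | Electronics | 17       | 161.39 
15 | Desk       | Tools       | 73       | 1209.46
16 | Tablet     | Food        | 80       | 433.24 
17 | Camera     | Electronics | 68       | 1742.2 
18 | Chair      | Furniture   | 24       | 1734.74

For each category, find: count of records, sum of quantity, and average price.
SELECT category,
       COUNT(*) as cnt,
       SUM(quantity) as total_quantity,
       AVG(price) as avg_price
FROM sales
GROUP BY category

Result:
  Clothing: 2 records, 43 total quantity, 905.42 avg price
  Electronics: 3 records, 100 total quantity, 1169.02 avg price
  Food: 3 records, 151 total quantity, 1292.73 avg price
  Furniture: 3 records, 73 total quantity, 1284.45 avg price
  Sports: 3 records, 91 total quantity, 733.00 avg price
  Tools: 4 records, 186 total quantity, 1129.82 avg price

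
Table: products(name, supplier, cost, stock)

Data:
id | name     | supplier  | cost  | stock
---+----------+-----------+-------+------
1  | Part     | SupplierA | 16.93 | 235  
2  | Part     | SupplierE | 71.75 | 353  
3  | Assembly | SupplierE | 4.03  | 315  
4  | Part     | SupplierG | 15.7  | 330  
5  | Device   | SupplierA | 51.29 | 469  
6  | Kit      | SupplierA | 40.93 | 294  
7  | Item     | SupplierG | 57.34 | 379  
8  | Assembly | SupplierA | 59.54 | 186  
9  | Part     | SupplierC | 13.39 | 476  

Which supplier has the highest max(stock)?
SELECT supplier, MAX(stock) as val
FROM products
GROUP BY supplier
ORDER BY val DESC
LIMIT 1

Result: SupplierC with max(stock) = 476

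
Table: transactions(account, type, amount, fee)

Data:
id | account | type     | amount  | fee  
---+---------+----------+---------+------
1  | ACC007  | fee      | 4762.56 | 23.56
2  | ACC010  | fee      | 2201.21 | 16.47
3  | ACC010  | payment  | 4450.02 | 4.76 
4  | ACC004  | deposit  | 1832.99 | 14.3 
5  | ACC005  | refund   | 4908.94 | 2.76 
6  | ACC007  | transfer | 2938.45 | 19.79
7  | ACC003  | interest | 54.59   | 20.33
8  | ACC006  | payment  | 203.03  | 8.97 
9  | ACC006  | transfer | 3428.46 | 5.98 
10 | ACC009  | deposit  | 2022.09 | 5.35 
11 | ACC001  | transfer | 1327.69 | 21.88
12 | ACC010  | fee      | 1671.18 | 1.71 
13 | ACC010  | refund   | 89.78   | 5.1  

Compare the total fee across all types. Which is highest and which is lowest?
SELECT type, SUM(fee)
FROM transactions
GROUP BY type
ORDER BY SUM(fee)

All groups:
  refund: 7.86
  payment: 13.73
  deposit: 19.65
  interest: 20.33
  fee: 41.74
  transfer: 47.65

Highest: transfer (47.65)
Lowest: refund (7.86)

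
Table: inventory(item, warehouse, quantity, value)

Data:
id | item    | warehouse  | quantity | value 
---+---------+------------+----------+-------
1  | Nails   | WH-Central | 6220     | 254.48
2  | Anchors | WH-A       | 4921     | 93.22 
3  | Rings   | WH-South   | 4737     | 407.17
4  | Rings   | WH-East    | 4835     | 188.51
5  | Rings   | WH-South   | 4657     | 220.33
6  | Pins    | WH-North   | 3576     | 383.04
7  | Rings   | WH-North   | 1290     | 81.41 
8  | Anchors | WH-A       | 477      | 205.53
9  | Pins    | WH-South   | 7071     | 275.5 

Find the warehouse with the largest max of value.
SELECT warehouse, MAX(value) as val
FROM inventory
GROUP BY warehouse
ORDER BY val DESC
LIMIT 1

Result: WH-South with max(value) = 407.17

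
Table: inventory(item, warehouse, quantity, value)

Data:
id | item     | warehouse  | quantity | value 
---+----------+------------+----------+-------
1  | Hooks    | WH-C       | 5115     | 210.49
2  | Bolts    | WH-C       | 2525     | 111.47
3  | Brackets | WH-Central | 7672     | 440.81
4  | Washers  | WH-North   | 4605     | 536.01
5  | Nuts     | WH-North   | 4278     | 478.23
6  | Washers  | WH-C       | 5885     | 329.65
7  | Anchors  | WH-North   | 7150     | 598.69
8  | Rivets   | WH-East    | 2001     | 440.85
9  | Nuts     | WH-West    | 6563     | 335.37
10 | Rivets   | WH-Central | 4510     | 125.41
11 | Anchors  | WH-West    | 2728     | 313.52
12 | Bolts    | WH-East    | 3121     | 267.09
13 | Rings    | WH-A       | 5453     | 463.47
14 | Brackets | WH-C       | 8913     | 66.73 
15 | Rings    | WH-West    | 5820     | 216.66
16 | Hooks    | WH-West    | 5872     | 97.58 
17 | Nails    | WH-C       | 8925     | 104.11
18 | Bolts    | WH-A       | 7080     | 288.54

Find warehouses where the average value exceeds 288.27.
SELECT warehouse, AVG(value)
FROM inventory
GROUP BY warehouse
HAVING AVG(value) > 288.27

Result:
  WH-A: avg=376.01
  WH-East: avg=353.97
  WH-North: avg=537.64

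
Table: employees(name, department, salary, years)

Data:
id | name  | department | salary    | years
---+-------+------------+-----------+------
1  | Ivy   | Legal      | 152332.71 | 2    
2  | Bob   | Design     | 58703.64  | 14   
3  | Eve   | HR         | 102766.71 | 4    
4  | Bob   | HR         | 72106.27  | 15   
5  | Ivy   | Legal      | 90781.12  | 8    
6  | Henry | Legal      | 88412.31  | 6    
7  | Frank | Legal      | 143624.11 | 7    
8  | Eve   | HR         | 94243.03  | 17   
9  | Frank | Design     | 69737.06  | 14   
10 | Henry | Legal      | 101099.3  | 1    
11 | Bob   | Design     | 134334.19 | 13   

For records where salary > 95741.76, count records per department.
SELECT department, COUNT(*)
FROM employees
WHERE salary > 95741.76
GROUP BY department

Note: WHERE filters rows before grouping.

Result:
  Design: 1
  HR: 1
  Legal: 3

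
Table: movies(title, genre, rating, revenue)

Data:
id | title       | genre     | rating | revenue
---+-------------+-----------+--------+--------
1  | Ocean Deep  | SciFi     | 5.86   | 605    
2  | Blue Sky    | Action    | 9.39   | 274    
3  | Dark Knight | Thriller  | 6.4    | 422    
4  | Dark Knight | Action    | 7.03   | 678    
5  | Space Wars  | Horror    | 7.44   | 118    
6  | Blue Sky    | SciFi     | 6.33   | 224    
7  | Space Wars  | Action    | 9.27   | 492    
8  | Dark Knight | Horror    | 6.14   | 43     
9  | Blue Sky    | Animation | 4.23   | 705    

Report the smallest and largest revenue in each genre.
SELECT genre, MIN(revenue), MAX(revenue)
FROM movies
GROUP BY genre

Result:
  Action: min=274, max=678
  Animation: min=705, max=705
  Horror: min=43, max=118
  SciFi: min=224, max=605
  Thriller: min=422, max=422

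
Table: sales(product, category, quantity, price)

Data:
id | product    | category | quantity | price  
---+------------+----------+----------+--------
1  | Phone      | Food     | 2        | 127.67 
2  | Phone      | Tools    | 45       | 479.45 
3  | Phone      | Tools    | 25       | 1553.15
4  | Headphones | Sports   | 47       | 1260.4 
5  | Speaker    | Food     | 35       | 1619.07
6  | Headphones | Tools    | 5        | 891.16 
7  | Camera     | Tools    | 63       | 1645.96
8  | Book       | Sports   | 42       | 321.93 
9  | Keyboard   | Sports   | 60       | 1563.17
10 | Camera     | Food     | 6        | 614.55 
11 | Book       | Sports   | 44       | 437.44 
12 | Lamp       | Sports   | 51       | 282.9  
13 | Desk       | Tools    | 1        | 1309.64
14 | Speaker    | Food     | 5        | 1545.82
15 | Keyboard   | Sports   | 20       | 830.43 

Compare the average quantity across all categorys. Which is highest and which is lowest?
SELECT category, AVG(quantity)
FROM sales
GROUP BY category
ORDER BY AVG(quantity)

All groups:
  Food: 12.00
  Tools: 27.80
  Sports: 44.00

Highest: Sports (44.00)
Lowest: Food (12.00)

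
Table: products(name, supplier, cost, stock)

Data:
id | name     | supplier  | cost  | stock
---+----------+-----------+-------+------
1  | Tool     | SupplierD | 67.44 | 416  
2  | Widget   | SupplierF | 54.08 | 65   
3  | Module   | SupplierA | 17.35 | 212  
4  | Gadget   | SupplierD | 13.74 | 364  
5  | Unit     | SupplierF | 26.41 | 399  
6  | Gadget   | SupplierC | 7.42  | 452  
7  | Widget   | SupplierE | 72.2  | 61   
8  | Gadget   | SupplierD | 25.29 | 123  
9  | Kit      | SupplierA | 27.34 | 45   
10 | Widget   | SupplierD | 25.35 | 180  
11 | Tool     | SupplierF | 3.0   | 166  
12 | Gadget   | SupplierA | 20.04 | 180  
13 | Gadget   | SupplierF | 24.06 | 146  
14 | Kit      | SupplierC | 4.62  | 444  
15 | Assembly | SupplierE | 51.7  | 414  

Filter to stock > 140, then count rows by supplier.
SELECT supplier, COUNT(*)
FROM products
WHERE stock > 140
GROUP BY supplier

Note: WHERE filters rows before grouping.

Result:
  SupplierA: 2
  SupplierC: 2
  SupplierD: 3
  SupplierE: 1
  SupplierF: 3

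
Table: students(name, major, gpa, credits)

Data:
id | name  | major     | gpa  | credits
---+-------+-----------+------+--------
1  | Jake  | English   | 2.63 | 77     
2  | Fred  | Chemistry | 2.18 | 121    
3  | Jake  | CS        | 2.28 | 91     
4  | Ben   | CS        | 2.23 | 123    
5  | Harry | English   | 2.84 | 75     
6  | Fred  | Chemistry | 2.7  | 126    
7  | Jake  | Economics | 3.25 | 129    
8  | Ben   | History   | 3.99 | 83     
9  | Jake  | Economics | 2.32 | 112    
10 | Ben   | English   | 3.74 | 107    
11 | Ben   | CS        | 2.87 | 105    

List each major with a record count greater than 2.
SELECT major, COUNT(*) as cnt
FROM students
GROUP BY major
HAVING COUNT(*) > 2

Result:
  CS: 3
  English: 3

Note: HAVING filters groups after aggregation, WHERE filters rows before.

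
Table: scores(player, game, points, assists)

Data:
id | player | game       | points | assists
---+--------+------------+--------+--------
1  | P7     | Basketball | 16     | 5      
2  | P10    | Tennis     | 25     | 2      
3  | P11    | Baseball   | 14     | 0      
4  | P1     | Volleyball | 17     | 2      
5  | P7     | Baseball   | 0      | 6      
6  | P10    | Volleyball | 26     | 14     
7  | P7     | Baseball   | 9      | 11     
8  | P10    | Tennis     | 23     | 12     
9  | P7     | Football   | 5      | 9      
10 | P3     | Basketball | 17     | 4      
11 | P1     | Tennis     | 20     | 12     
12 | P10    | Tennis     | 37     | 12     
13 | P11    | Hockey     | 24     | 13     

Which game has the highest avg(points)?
SELECT game, AVG(points) as val
FROM scores
GROUP BY game
ORDER BY val DESC
LIMIT 1

Result: Tennis with avg(points) = 26.25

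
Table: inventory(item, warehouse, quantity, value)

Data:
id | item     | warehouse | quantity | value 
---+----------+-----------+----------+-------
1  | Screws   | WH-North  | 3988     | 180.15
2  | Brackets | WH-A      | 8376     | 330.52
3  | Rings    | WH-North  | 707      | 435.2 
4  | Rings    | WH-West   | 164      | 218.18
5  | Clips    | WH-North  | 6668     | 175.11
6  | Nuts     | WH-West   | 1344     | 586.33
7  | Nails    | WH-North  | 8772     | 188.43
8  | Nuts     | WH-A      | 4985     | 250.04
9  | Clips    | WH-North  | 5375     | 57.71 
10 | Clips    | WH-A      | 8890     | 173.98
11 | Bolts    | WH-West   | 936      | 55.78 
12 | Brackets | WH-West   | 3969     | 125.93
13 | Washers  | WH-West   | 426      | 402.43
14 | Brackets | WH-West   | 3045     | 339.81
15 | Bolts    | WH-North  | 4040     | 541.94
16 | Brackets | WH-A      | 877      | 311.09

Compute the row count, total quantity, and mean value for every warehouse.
SELECT warehouse,
       COUNT(*) as cnt,
       SUM(quantity) as total_quantity,
       AVG(value) as avg_value
FROM inventory
GROUP BY warehouse

Result:
  WH-A: 4 records, 23128 total quantity, 266.41 avg value
  WH-North: 6 records, 29550 total quantity, 263.09 avg value
  WH-West: 6 records, 9884 total quantity, 288.08 avg value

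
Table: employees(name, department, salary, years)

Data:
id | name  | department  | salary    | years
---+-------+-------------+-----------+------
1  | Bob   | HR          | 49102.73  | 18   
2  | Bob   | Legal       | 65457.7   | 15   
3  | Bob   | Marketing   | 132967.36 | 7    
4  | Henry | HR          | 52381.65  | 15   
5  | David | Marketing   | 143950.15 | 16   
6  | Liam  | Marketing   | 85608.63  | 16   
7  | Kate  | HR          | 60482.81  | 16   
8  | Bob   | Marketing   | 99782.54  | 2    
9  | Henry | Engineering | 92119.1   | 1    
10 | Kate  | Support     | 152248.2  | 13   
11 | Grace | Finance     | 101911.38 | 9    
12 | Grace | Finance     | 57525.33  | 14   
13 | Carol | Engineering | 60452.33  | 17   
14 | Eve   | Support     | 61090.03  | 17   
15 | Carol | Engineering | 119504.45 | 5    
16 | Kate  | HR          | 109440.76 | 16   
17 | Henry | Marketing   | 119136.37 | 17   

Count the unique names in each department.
SELECT department, COUNT(DISTINCT name)
FROM employees
GROUP BY department

Result:
  Engineering: 2 distinct
  Finance: 1 distinct
  HR: 3 distinct
  Legal: 1 distinct
  Marketing: 4 distinct
  Support: 2 distinct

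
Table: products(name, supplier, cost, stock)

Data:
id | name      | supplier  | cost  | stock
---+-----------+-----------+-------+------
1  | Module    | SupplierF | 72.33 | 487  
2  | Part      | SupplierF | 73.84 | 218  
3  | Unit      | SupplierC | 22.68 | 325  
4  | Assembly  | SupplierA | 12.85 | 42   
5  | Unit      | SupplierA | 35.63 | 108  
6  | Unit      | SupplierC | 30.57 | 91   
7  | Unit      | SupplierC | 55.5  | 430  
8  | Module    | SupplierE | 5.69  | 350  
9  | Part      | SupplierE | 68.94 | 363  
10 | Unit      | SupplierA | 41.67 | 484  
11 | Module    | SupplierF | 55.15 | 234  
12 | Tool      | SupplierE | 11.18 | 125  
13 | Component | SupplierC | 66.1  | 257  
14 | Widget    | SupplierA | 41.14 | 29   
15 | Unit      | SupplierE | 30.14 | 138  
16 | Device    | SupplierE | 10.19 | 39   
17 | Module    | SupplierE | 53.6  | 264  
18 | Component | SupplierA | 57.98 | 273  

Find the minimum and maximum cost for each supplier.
SELECT supplier, MIN(cost), MAX(cost)
FROM products
GROUP BY supplier

Result:
  SupplierA: min=12.85, max=57.98
  SupplierC: min=22.68, max=66.10
  SupplierE: min=5.69, max=68.94
  SupplierF: min=55.15, max=73.84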